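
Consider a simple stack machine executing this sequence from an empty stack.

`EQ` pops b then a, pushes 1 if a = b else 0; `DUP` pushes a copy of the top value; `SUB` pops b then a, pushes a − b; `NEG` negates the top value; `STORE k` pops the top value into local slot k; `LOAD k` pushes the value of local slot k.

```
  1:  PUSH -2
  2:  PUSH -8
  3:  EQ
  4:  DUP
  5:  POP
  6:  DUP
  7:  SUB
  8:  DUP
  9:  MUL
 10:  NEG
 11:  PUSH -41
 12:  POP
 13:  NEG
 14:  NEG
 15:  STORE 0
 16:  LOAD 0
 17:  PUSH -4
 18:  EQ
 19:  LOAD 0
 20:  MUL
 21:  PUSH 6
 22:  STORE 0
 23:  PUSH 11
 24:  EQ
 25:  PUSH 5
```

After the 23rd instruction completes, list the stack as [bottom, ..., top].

[0, 11]

PUSH -2  -> [-2]
PUSH -8  -> [-2, -8]
EQ       -> [0]
DUP      -> [0, 0]
POP      -> [0]
DUP      -> [0, 0]
SUB      -> [0]
DUP      -> [0, 0]
MUL      -> [0]
NEG      -> [0]
PUSH -41 -> [0, -41]
POP      -> [0]
NEG      -> [0]
NEG      -> [0]
STORE 0  -> []
LOAD 0   -> [0]
PUSH -4  -> [0, -4]
EQ       -> [0]
LOAD 0   -> [0, 0]
MUL      -> [0]
PUSH 6   -> [0, 6]
STORE 0  -> [0]
PUSH 11  -> [0, 11]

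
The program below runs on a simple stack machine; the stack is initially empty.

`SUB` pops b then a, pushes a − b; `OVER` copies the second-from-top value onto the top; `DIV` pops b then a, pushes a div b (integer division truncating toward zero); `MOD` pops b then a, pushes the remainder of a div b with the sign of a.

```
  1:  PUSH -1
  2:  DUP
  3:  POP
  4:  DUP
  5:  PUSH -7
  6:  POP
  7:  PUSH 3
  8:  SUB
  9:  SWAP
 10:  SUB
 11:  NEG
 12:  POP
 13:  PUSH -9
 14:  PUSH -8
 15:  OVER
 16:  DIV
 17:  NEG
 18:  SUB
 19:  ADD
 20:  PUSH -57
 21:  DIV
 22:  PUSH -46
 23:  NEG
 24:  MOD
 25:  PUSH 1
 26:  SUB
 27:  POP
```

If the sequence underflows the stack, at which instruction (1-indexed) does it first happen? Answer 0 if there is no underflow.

PUSH -1 -> -1
DUP     -> -1 -1
POP     -> -1
DUP     -> -1 -1
PUSH -7 -> -1 -1 -7
POP     -> -1 -1
PUSH 3  -> -1 -1 3
SUB     -> -1 -4
SWAP    -> -4 -1
SUB     -> -3
NEG     -> 3
POP     -> (empty)
PUSH -9 -> -9
PUSH -8 -> -9 -8
OVER    -> -9 -8 -9
DIV     -> -9 0
NEG     -> -9 0
SUB     -> -9
ADD  — needs 2 operands, stack has 1 → underflow

19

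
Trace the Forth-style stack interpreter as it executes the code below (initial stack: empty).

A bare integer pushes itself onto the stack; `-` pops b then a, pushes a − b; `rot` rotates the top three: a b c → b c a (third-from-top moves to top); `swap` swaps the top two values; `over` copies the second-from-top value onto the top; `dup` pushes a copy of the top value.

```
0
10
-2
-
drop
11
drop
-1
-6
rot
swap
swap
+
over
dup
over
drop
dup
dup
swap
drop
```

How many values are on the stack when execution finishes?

5

0    -> 0
10   -> 0 10
-2   -> 0 10 -2
-    -> 0 12
drop -> 0
11   -> 0 11
drop -> 0
-1   -> 0 -1
-6   -> 0 -1 -6
rot  -> -1 -6 0
swap -> -1 0 -6
swap -> -1 -6 0
+    -> -1 -6
over -> -1 -6 -1
dup  -> -1 -6 -1 -1
over -> -1 -6 -1 -1 -1
drop -> -1 -6 -1 -1
dup  -> -1 -6 -1 -1 -1
dup  -> -1 -6 -1 -1 -1 -1
swap -> -1 -6 -1 -1 -1 -1
drop -> -1 -6 -1 -1 -1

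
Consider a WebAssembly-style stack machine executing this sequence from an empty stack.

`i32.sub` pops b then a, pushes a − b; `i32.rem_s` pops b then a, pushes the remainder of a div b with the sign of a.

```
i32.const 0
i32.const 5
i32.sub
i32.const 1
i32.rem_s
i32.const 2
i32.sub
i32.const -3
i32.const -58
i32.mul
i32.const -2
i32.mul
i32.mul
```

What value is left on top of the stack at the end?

696

i32.const 0   : [0]
i32.const 5   : [0, 5]
i32.sub       : [-5]
i32.const 1   : [-5, 1]
i32.rem_s     : [0]
i32.const 2   : [0, 2]
i32.sub       : [-2]
i32.const -3  : [-2, -3]
i32.const -58 : [-2, -3, -58]
i32.mul       : [-2, 174]
i32.const -2  : [-2, 174, -2]
i32.mul       : [-2, -348]
i32.mul       : [696]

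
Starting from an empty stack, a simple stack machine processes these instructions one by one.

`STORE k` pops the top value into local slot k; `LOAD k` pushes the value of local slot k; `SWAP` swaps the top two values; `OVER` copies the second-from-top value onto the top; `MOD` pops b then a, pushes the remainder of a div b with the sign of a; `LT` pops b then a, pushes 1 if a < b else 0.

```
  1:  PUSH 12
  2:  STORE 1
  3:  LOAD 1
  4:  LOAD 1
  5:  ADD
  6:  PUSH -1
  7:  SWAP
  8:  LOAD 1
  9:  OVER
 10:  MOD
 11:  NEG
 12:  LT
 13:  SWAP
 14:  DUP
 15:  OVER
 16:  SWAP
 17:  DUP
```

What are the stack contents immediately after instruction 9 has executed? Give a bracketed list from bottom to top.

[-1, 24, 12, 24]

PUSH 12 → [12]
STORE 1 → []
LOAD 1  → [12]
LOAD 1  → [12, 12]
ADD     → [24]
PUSH -1 → [24, -1]
SWAP    → [-1, 24]
LOAD 1  → [-1, 24, 12]
OVER    → [-1, 24, 12, 24]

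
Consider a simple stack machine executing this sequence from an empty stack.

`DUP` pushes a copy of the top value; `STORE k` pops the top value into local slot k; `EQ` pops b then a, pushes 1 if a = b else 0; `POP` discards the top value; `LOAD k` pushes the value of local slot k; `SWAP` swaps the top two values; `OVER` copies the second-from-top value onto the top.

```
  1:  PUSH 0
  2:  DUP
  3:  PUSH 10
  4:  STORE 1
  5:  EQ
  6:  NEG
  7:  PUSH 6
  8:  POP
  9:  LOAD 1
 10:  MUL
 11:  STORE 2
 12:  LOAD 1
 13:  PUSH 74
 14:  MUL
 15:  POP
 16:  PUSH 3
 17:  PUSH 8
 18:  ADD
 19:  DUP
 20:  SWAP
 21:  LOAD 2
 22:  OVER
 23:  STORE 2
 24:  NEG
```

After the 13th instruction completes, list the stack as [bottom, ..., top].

[10, 74]

PUSH 0  : [0]
DUP     : [0, 0]
PUSH 10 : [0, 0, 10]
STORE 1 : [0, 0]
EQ      : [1]
NEG     : [-1]
PUSH 6  : [-1, 6]
POP     : [-1]
LOAD 1  : [-1, 10]
MUL     : [-10]
STORE 2 : []
LOAD 1  : [10]
PUSH 74 : [10, 74]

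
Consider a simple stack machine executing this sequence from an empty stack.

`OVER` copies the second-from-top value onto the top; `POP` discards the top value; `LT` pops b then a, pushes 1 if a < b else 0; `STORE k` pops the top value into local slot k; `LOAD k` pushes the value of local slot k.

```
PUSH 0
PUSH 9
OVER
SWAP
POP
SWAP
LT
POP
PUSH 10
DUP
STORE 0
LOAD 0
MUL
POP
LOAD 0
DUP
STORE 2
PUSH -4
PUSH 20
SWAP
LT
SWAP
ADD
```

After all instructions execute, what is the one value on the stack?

10

PUSH 0   [0]
PUSH 9   [0, 9]
OVER     [0, 9, 0]
SWAP     [0, 0, 9]
POP      [0, 0]
SWAP     [0, 0]
LT       [0]
POP      []
PUSH 10  [10]
DUP      [10, 10]
STORE 0  [10]
LOAD 0   [10, 10]
MUL      [100]
POP      []
LOAD 0   [10]
DUP      [10, 10]
STORE 2  [10]
PUSH -4  [10, -4]
PUSH 20  [10, -4, 20]
SWAP     [10, 20, -4]
LT       [10, 0]
SWAP     [0, 10]
ADD      [10]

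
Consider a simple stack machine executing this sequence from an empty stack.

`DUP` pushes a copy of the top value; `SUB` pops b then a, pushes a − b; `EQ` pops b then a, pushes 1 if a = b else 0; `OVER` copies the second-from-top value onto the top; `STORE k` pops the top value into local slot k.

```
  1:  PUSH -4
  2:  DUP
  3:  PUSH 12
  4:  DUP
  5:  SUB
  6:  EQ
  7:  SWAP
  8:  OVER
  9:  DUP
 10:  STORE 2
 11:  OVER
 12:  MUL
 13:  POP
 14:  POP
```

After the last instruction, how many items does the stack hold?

1

PUSH -4 -> -4
DUP     -> -4 -4
PUSH 12 -> -4 -4 12
DUP     -> -4 -4 12 12
SUB     -> -4 -4 0
EQ      -> -4 0
SWAP    -> 0 -4
OVER    -> 0 -4 0
DUP     -> 0 -4 0 0
STORE 2 -> 0 -4 0
OVER    -> 0 -4 0 -4
MUL     -> 0 -4 0
POP     -> 0 -4
POP     -> 0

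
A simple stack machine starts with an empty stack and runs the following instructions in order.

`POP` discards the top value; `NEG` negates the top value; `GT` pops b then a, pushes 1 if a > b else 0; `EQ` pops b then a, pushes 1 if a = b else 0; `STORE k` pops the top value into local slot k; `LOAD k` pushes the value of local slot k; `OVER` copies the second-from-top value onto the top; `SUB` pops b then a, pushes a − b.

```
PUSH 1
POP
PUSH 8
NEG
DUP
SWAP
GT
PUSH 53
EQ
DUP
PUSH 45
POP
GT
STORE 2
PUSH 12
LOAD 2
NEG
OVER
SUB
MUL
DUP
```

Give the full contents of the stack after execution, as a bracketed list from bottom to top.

PUSH 1   1
POP      (empty)
PUSH 8   8
NEG      -8
DUP      -8 -8
SWAP     -8 -8
GT       0
PUSH 53  0 53
EQ       0
DUP      0 0
PUSH 45  0 0 45
POP      0 0
GT       0
STORE 2  (empty)
PUSH 12  12
LOAD 2   12 0
NEG      12 0
OVER     12 0 12
SUB      12 -12
MUL      -144
DUP      -144 -144

[-144, -144]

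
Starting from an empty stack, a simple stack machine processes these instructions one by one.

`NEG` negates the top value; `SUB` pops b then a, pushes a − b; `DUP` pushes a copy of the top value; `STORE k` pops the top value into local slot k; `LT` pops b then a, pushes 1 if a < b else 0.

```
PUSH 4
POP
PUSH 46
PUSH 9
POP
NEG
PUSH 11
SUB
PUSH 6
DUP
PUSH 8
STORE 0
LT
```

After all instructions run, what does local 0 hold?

PUSH 4  → 4
POP     → (empty)
PUSH 46 → 46
PUSH 9  → 46 9
POP     → 46
NEG     → -46
PUSH 11 → -46 11
SUB     → -57
PUSH 6  → -57 6
DUP     → -57 6 6
PUSH 8  → -57 6 6 8
STORE 0 → -57 6 6
LT      → -57 0

8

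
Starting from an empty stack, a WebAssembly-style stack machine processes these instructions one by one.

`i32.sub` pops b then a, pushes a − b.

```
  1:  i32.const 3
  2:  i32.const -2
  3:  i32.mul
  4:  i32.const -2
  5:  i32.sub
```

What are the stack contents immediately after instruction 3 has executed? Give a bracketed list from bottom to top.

[-6]

i32.const 3   [3]
i32.const -2  [3, -2]
i32.mul       [-6]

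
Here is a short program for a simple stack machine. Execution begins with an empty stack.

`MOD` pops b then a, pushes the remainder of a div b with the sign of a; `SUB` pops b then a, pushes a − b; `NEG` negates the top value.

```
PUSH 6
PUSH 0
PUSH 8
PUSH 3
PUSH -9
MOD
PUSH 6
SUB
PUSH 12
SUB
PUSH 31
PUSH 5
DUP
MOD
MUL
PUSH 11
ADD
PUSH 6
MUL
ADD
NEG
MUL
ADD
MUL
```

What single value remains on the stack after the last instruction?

PUSH 6  : [6]
PUSH 0  : [6, 0]
PUSH 8  : [6, 0, 8]
PUSH 3  : [6, 0, 8, 3]
PUSH -9 : [6, 0, 8, 3, -9]
MOD     : [6, 0, 8, 3]
PUSH 6  : [6, 0, 8, 3, 6]
SUB     : [6, 0, 8, -3]
PUSH 12 : [6, 0, 8, -3, 12]
SUB     : [6, 0, 8, -15]
PUSH 31 : [6, 0, 8, -15, 31]
PUSH 5  : [6, 0, 8, -15, 31, 5]
DUP     : [6, 0, 8, -15, 31, 5, 5]
MOD     : [6, 0, 8, -15, 31, 0]
MUL     : [6, 0, 8, -15, 0]
PUSH 11 : [6, 0, 8, -15, 0, 11]
ADD     : [6, 0, 8, -15, 11]
PUSH 6  : [6, 0, 8, -15, 11, 6]
MUL     : [6, 0, 8, -15, 66]
ADD     : [6, 0, 8, 51]
NEG     : [6, 0, 8, -51]
MUL     : [6, 0, -408]
ADD     : [6, -408]
MUL     : [-2448]

-2448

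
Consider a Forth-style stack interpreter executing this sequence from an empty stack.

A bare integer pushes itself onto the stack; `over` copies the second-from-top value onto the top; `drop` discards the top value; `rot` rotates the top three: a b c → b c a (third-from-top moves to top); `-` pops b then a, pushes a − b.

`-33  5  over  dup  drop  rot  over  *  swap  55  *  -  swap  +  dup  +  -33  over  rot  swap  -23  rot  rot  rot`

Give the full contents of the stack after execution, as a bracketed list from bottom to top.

-33  : [-33]
5    : [-33, 5]
over : [-33, 5, -33]
dup  : [-33, 5, -33, -33]
drop : [-33, 5, -33]
rot  : [5, -33, -33]
over : [5, -33, -33, -33]
*    : [5, -33, 1089]
swap : [5, 1089, -33]
55   : [5, 1089, -33, 55]
*    : [5, 1089, -1815]
-    : [5, 2904]
swap : [2904, 5]
+    : [2909]
dup  : [2909, 2909]
+    : [5818]
-33  : [5818, -33]
over : [5818, -33, 5818]
rot  : [-33, 5818, 5818]
swap : [-33, 5818, 5818]
-23  : [-33, 5818, 5818, -23]
rot  : [-33, 5818, -23, 5818]
rot  : [-33, -23, 5818, 5818]
rot  : [-33, 5818, 5818, -23]

[-33, 5818, 5818, -23]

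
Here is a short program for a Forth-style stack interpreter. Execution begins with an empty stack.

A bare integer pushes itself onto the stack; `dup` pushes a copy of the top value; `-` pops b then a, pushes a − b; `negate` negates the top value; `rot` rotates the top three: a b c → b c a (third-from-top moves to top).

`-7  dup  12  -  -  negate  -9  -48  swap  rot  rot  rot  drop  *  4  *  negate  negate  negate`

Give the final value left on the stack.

-7      [-7]
dup     [-7, -7]
12      [-7, -7, 12]
-       [-7, -19]
-       [12]
negate  [-12]
-9      [-12, -9]
-48     [-12, -9, -48]
swap    [-12, -48, -9]
rot     [-48, -9, -12]
rot     [-9, -12, -48]
rot     [-12, -48, -9]
drop    [-12, -48]
*       [576]
4       [576, 4]
*       [2304]
negate  [-2304]
negate  [2304]
negate  [-2304]

-2304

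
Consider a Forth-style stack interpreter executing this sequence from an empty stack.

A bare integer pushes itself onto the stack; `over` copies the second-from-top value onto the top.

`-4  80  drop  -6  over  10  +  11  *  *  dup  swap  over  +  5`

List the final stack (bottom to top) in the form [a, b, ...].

-4   : [-4]
80   : [-4, 80]
drop : [-4]
-6   : [-4, -6]
over : [-4, -6, -4]
10   : [-4, -6, -4, 10]
+    : [-4, -6, 6]
11   : [-4, -6, 6, 11]
*    : [-4, -6, 66]
*    : [-4, -396]
dup  : [-4, -396, -396]
swap : [-4, -396, -396]
over : [-4, -396, -396, -396]
+    : [-4, -396, -792]
5    : [-4, -396, -792, 5]

[-4, -396, -792, 5]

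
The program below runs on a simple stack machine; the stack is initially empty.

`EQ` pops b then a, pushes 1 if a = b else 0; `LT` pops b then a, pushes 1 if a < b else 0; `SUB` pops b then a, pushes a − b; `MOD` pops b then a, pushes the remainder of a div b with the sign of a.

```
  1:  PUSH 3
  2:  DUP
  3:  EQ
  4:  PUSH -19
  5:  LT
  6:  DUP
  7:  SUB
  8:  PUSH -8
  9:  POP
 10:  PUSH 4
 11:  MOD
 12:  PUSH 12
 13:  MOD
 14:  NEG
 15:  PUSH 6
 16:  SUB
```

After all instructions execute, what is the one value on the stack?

-6

PUSH 3   -> [3]
DUP      -> [3, 3]
EQ       -> [1]
PUSH -19 -> [1, -19]
LT       -> [0]
DUP      -> [0, 0]
SUB      -> [0]
PUSH -8  -> [0, -8]
POP      -> [0]
PUSH 4   -> [0, 4]
MOD      -> [0]
PUSH 12  -> [0, 12]
MOD      -> [0]
NEG      -> [0]
PUSH 6   -> [0, 6]
SUB      -> [-6]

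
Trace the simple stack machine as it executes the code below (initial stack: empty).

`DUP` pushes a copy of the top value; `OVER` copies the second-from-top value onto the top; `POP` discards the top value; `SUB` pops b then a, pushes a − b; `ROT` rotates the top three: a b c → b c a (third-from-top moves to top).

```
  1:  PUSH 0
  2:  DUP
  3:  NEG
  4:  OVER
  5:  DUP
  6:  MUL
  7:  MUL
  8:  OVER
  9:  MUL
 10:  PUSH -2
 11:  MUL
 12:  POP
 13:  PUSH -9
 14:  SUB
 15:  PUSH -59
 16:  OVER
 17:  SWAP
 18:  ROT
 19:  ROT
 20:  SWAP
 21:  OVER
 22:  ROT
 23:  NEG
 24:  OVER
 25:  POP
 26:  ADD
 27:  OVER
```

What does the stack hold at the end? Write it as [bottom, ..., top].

[-59, 9, 0, 9]

PUSH 0   → 0
DUP      → 0 0
NEG      → 0 0
OVER     → 0 0 0
DUP      → 0 0 0 0
MUL      → 0 0 0
MUL      → 0 0
OVER     → 0 0 0
MUL      → 0 0
PUSH -2  → 0 0 -2
MUL      → 0 0
POP      → 0
PUSH -9  → 0 -9
SUB      → 9
PUSH -59 → 9 -59
OVER     → 9 -59 9
SWAP     → 9 9 -59
ROT      → 9 -59 9
ROT      → -59 9 9
SWAP     → -59 9 9
OVER     → -59 9 9 9
ROT      → -59 9 9 9
NEG      → -59 9 9 -9
OVER     → -59 9 9 -9 9
POP      → -59 9 9 -9
ADD      → -59 9 0
OVER     → -59 9 0 9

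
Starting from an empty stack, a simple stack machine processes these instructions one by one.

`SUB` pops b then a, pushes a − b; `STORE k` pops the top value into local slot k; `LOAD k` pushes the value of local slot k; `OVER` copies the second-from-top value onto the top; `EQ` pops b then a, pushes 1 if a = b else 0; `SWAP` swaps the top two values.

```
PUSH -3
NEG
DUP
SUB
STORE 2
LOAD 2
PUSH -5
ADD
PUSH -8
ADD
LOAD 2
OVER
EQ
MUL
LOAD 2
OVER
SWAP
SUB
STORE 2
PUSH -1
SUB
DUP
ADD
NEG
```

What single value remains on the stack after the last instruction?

-2

PUSH -3 → -3
NEG     → 3
DUP     → 3 3
SUB     → 0
STORE 2 → (empty)
LOAD 2  → 0
PUSH -5 → 0 -5
ADD     → -5
PUSH -8 → -5 -8
ADD     → -13
LOAD 2  → -13 0
OVER    → -13 0 -13
EQ      → -13 0
MUL     → 0
LOAD 2  → 0 0
OVER    → 0 0 0
SWAP    → 0 0 0
SUB     → 0 0
STORE 2 → 0
PUSH -1 → 0 -1
SUB     → 1
DUP     → 1 1
ADD     → 2
NEG     → -2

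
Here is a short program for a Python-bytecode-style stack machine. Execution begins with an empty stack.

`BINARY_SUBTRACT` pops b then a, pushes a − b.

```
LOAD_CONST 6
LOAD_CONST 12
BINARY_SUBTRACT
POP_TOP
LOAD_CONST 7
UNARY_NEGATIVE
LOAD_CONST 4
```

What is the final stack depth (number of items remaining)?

2

LOAD_CONST 6    → [6]
LOAD_CONST 12   → [6, 12]
BINARY_SUBTRACT → [-6]
POP_TOP         → []
LOAD_CONST 7    → [7]
UNARY_NEGATIVE  → [-7]
LOAD_CONST 4    → [-7, 4]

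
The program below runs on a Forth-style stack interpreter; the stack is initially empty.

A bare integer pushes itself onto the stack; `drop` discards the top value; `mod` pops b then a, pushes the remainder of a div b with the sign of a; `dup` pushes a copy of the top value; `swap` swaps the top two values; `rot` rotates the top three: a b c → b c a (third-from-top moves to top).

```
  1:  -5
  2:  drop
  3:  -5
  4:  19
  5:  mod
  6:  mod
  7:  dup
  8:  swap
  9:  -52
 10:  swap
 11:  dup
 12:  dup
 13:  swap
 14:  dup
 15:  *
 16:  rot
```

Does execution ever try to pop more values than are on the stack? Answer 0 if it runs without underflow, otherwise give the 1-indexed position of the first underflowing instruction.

-5   : [-5]
drop : []
-5   : [-5]
19   : [-5, 19]
mod  : [-5]
mod  — needs 2 operands, stack has 1 → underflow

6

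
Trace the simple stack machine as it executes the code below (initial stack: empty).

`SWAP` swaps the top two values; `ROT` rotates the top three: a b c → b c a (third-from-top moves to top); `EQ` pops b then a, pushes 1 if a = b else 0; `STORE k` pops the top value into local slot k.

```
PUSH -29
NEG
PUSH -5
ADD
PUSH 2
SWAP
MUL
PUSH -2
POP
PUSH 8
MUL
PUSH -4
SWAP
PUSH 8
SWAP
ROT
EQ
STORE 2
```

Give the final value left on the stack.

PUSH -29 → -29
NEG      → 29
PUSH -5  → 29 -5
ADD      → 24
PUSH 2   → 24 2
SWAP     → 2 24
MUL      → 48
PUSH -2  → 48 -2
POP      → 48
PUSH 8   → 48 8
MUL      → 384
PUSH -4  → 384 -4
SWAP     → -4 384
PUSH 8   → -4 384 8
SWAP     → -4 8 384
ROT      → 8 384 -4
EQ       → 8 0
STORE 2  → 8

8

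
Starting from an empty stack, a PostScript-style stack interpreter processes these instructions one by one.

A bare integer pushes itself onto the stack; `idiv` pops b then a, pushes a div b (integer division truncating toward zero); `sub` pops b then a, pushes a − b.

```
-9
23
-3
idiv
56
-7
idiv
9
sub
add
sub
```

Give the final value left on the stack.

-9   → [-9]
23   → [-9, 23]
-3   → [-9, 23, -3]
idiv → [-9, -7]
56   → [-9, -7, 56]
-7   → [-9, -7, 56, -7]
idiv → [-9, -7, -8]
9    → [-9, -7, -8, 9]
sub  → [-9, -7, -17]
add  → [-9, -24]
sub  → [15]

15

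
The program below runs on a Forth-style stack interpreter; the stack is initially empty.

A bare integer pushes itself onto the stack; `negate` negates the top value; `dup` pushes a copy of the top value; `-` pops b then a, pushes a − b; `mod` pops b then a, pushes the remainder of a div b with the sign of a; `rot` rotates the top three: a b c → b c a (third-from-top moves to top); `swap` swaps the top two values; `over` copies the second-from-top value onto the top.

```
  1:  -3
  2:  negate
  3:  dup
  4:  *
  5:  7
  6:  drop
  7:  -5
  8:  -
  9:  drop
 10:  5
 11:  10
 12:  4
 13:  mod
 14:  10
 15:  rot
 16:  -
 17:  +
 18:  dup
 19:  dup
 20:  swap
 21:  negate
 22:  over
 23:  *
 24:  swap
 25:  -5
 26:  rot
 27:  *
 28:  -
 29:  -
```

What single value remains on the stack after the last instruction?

-3     -> -3
negate -> 3
dup    -> 3 3
*      -> 9
7      -> 9 7
drop   -> 9
-5     -> 9 -5
-      -> 14
drop   -> (empty)
5      -> 5
10     -> 5 10
4      -> 5 10 4
mod    -> 5 2
10     -> 5 2 10
rot    -> 2 10 5
-      -> 2 5
+      -> 7
dup    -> 7 7
dup    -> 7 7 7
swap   -> 7 7 7
negate -> 7 7 -7
over   -> 7 7 -7 7
*      -> 7 7 -49
swap   -> 7 -49 7
-5     -> 7 -49 7 -5
rot    -> 7 7 -5 -49
*      -> 7 7 245
-      -> 7 -238
-      -> 245

245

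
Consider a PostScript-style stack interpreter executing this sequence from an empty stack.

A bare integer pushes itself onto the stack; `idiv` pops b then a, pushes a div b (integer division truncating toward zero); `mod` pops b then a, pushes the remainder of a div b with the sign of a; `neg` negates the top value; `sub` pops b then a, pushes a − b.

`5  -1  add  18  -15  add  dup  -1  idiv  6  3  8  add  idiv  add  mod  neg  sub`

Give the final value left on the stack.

4

5    → 5
-1   → 5 -1
add  → 4
18   → 4 18
-15  → 4 18 -15
add  → 4 3
dup  → 4 3 3
-1   → 4 3 3 -1
idiv → 4 3 -3
6    → 4 3 -3 6
3    → 4 3 -3 6 3
8    → 4 3 -3 6 3 8
add  → 4 3 -3 6 11
idiv → 4 3 -3 0
add  → 4 3 -3
mod  → 4 0
neg  → 4 0
sub  → 4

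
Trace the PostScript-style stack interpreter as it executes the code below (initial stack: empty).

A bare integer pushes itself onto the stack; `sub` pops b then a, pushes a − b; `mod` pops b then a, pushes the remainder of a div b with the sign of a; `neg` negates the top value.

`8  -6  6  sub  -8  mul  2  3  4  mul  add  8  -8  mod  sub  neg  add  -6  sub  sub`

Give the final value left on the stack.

-80

8   → [8]
-6  → [8, -6]
6   → [8, -6, 6]
sub → [8, -12]
-8  → [8, -12, -8]
mul → [8, 96]
2   → [8, 96, 2]
3   → [8, 96, 2, 3]
4   → [8, 96, 2, 3, 4]
mul → [8, 96, 2, 12]
add → [8, 96, 14]
8   → [8, 96, 14, 8]
-8  → [8, 96, 14, 8, -8]
mod → [8, 96, 14, 0]
sub → [8, 96, 14]
neg → [8, 96, -14]
add → [8, 82]
-6  → [8, 82, -6]
sub → [8, 88]
sub → [-80]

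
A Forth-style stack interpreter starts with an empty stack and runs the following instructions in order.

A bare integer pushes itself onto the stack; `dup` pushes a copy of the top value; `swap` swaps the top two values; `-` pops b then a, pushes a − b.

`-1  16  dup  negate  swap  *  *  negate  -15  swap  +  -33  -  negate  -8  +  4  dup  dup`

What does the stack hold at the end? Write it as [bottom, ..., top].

-1     → [-1]
16     → [-1, 16]
dup    → [-1, 16, 16]
negate → [-1, 16, -16]
swap   → [-1, -16, 16]
*      → [-1, -256]
*      → [256]
negate → [-256]
-15    → [-256, -15]
swap   → [-15, -256]
+      → [-271]
-33    → [-271, -33]
-      → [-238]
negate → [238]
-8     → [238, -8]
+      → [230]
4      → [230, 4]
dup    → [230, 4, 4]
dup    → [230, 4, 4, 4]

[230, 4, 4, 4]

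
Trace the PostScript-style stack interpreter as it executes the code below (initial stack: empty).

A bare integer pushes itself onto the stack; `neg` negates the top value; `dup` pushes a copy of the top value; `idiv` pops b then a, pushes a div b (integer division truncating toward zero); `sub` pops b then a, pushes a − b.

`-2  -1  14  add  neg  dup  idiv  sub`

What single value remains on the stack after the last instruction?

-2   -> -2
-1   -> -2 -1
14   -> -2 -1 14
add  -> -2 13
neg  -> -2 -13
dup  -> -2 -13 -13
idiv -> -2 1
sub  -> -3

-3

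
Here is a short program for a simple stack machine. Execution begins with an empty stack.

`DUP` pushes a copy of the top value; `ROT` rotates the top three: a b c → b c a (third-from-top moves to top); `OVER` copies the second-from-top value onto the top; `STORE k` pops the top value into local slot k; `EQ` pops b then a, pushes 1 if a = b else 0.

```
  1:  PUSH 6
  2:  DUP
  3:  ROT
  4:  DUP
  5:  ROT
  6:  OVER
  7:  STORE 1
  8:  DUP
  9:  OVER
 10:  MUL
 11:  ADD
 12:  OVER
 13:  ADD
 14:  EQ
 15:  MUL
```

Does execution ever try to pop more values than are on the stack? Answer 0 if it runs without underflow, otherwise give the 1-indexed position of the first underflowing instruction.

PUSH 6 : [6]
DUP    : [6, 6]
ROT  — needs 3 operands, stack has 2 → underflow

3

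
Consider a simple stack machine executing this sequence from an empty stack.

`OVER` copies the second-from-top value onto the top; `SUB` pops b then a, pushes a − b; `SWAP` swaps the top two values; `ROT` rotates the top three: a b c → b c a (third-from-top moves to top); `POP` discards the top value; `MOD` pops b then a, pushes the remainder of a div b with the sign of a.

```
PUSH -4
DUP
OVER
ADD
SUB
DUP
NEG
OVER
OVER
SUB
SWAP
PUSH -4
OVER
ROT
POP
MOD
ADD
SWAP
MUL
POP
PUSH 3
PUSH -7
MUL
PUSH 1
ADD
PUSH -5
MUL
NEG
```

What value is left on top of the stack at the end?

PUSH -4  [-4]
DUP      [-4, -4]
OVER     [-4, -4, -4]
ADD      [-4, -8]
SUB      [4]
DUP      [4, 4]
NEG      [4, -4]
OVER     [4, -4, 4]
OVER     [4, -4, 4, -4]
SUB      [4, -4, 8]
SWAP     [4, 8, -4]
PUSH -4  [4, 8, -4, -4]
OVER     [4, 8, -4, -4, -4]
ROT      [4, 8, -4, -4, -4]
POP      [4, 8, -4, -4]
MOD      [4, 8, 0]
ADD      [4, 8]
SWAP     [8, 4]
MUL      [32]
POP      []
PUSH 3   [3]
PUSH -7  [3, -7]
MUL      [-21]
PUSH 1   [-21, 1]
ADD      [-20]
PUSH -5  [-20, -5]
MUL      [100]
NEG      [-100]

-100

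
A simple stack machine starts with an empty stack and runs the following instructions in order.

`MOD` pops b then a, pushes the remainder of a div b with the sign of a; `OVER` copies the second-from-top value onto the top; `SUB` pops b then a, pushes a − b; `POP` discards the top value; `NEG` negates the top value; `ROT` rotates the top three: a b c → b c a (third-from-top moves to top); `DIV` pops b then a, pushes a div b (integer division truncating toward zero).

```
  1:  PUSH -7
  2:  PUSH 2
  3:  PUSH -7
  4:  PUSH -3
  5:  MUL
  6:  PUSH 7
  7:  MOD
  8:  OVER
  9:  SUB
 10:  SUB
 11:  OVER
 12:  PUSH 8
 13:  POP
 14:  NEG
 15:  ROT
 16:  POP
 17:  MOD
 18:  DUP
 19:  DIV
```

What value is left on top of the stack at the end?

1

PUSH -7  [-7]
PUSH 2   [-7, 2]
PUSH -7  [-7, 2, -7]
PUSH -3  [-7, 2, -7, -3]
MUL      [-7, 2, 21]
PUSH 7   [-7, 2, 21, 7]
MOD      [-7, 2, 0]
OVER     [-7, 2, 0, 2]
SUB      [-7, 2, -2]
SUB      [-7, 4]
OVER     [-7, 4, -7]
PUSH 8   [-7, 4, -7, 8]
POP      [-7, 4, -7]
NEG      [-7, 4, 7]
ROT      [4, 7, -7]
POP      [4, 7]
MOD      [4]
DUP      [4, 4]
DIV      [1]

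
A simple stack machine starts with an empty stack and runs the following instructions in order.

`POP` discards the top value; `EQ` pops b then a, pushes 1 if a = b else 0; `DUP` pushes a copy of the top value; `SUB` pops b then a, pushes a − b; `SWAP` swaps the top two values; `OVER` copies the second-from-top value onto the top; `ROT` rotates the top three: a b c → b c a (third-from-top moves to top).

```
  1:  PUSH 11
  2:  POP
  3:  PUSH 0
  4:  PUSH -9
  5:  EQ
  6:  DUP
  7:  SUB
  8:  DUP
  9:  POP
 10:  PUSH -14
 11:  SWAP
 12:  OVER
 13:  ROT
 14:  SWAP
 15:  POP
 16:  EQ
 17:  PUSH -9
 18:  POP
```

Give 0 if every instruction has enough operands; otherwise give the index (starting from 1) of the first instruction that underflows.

0

PUSH 11  → 11
POP      → (empty)
PUSH 0   → 0
PUSH -9  → 0 -9
EQ       → 0
DUP      → 0 0
SUB      → 0
DUP      → 0 0
POP      → 0
PUSH -14 → 0 -14
SWAP     → -14 0
OVER     → -14 0 -14
ROT      → 0 -14 -14
SWAP     → 0 -14 -14
POP      → 0 -14
EQ       → 0
PUSH -9  → 0 -9
POP      → 0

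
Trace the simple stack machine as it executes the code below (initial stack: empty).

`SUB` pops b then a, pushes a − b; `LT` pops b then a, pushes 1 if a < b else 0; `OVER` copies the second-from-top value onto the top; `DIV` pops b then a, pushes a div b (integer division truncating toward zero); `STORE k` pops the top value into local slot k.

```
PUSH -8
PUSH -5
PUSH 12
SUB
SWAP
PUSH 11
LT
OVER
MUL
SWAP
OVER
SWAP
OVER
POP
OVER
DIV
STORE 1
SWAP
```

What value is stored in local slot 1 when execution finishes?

PUSH -8 : -8
PUSH -5 : -8 -5
PUSH 12 : -8 -5 12
SUB     : -8 -17
SWAP    : -17 -8
PUSH 11 : -17 -8 11
LT      : -17 1
OVER    : -17 1 -17
MUL     : -17 -17
SWAP    : -17 -17
OVER    : -17 -17 -17
SWAP    : -17 -17 -17
OVER    : -17 -17 -17 -17
POP     : -17 -17 -17
OVER    : -17 -17 -17 -17
DIV     : -17 -17 1
STORE 1 : -17 -17
SWAP    : -17 -17

1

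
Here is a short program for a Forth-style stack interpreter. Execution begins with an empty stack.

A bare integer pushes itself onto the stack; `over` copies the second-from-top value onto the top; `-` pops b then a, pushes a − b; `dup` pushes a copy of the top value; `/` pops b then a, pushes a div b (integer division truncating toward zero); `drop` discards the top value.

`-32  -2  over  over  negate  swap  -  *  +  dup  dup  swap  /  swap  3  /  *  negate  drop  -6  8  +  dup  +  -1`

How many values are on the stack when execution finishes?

-32    -> -32
-2     -> -32 -2
over   -> -32 -2 -32
over   -> -32 -2 -32 -2
negate -> -32 -2 -32 2
swap   -> -32 -2 2 -32
-      -> -32 -2 34
*      -> -32 -68
+      -> -100
dup    -> -100 -100
dup    -> -100 -100 -100
swap   -> -100 -100 -100
/      -> -100 1
swap   -> 1 -100
3      -> 1 -100 3
/      -> 1 -33
*      -> -33
negate -> 33
drop   -> (empty)
-6     -> -6
8      -> -6 8
+      -> 2
dup    -> 2 2
+      -> 4
-1     -> 4 -1

2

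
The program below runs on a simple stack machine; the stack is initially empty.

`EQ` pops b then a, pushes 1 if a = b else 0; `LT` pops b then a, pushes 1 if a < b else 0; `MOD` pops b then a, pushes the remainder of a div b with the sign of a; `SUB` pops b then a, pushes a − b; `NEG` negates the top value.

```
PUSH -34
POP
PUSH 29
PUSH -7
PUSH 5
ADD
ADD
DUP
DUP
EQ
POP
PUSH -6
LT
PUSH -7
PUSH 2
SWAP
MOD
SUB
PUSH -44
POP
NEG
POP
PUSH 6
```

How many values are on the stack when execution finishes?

1

PUSH -34  -34
POP       (empty)
PUSH 29   29
PUSH -7   29 -7
PUSH 5    29 -7 5
ADD       29 -2
ADD       27
DUP       27 27
DUP       27 27 27
EQ        27 1
POP       27
PUSH -6   27 -6
LT        0
PUSH -7   0 -7
PUSH 2    0 -7 2
SWAP      0 2 -7
MOD       0 2
SUB       -2
PUSH -44  -2 -44
POP       -2
NEG       2
POP       (empty)
PUSH 6    6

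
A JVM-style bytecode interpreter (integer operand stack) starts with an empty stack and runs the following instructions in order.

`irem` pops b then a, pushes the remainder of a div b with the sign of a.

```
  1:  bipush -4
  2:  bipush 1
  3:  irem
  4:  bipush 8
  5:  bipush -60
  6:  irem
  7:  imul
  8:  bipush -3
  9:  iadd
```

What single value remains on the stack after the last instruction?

bipush -4  -> -4
bipush 1   -> -4 1
irem       -> 0
bipush 8   -> 0 8
bipush -60 -> 0 8 -60
irem       -> 0 8
imul       -> 0
bipush -3  -> 0 -3
iadd       -> -3

-3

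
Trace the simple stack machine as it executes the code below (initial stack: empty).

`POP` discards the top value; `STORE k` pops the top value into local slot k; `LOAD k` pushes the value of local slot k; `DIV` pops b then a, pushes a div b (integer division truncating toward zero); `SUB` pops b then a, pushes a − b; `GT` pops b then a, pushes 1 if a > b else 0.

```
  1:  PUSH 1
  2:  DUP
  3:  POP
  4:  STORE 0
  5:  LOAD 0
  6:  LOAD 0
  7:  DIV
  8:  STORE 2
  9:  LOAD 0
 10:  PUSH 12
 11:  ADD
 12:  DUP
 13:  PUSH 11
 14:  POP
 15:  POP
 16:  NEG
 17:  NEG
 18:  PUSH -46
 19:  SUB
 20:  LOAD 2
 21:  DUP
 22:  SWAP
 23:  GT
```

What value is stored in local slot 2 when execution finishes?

PUSH 1   : 1
DUP      : 1 1
POP      : 1
STORE 0  : (empty)
LOAD 0   : 1
LOAD 0   : 1 1
DIV      : 1
STORE 2  : (empty)
LOAD 0   : 1
PUSH 12  : 1 12
ADD      : 13
DUP      : 13 13
PUSH 11  : 13 13 11
POP      : 13 13
POP      : 13
NEG      : -13
NEG      : 13
PUSH -46 : 13 -46
SUB      : 59
LOAD 2   : 59 1
DUP      : 59 1 1
SWAP     : 59 1 1
GT       : 59 0

1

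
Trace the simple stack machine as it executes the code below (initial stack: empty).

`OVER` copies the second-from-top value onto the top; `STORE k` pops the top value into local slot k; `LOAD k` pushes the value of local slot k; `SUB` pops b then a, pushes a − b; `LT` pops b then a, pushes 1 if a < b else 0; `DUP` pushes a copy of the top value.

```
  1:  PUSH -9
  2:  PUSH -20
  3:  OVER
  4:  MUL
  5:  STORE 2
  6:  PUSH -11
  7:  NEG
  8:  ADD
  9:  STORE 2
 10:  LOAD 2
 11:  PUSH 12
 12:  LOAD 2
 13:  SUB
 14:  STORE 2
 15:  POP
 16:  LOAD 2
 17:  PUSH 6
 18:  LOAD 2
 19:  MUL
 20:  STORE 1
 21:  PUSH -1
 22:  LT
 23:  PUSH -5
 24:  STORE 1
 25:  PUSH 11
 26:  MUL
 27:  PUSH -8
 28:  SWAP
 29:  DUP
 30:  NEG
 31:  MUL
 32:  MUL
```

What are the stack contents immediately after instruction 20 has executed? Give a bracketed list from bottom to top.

PUSH -9  -> [-9]
PUSH -20 -> [-9, -20]
OVER     -> [-9, -20, -9]
MUL      -> [-9, 180]
STORE 2  -> [-9]
PUSH -11 -> [-9, -11]
NEG      -> [-9, 11]
ADD      -> [2]
STORE 2  -> []
LOAD 2   -> [2]
PUSH 12  -> [2, 12]
LOAD 2   -> [2, 12, 2]
SUB      -> [2, 10]
STORE 2  -> [2]
POP      -> []
LOAD 2   -> [10]
PUSH 6   -> [10, 6]
LOAD 2   -> [10, 6, 10]
MUL      -> [10, 60]
STORE 1  -> [10]

[10]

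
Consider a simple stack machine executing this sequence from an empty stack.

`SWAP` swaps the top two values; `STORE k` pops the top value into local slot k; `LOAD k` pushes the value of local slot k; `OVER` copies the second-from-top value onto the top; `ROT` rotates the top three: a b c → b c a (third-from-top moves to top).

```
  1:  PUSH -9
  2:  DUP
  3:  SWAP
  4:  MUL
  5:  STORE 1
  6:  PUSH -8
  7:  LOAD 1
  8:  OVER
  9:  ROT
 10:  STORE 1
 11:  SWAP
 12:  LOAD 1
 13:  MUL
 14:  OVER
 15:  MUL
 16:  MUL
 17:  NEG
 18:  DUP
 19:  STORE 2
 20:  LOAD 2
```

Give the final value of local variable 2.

41472

PUSH -9 -> [-9]
DUP     -> [-9, -9]
SWAP    -> [-9, -9]
MUL     -> [81]
STORE 1 -> []
PUSH -8 -> [-8]
LOAD 1  -> [-8, 81]
OVER    -> [-8, 81, -8]
ROT     -> [81, -8, -8]
STORE 1 -> [81, -8]
SWAP    -> [-8, 81]
LOAD 1  -> [-8, 81, -8]
MUL     -> [-8, -648]
OVER    -> [-8, -648, -8]
MUL     -> [-8, 5184]
MUL     -> [-41472]
NEG     -> [41472]
DUP     -> [41472, 41472]
STORE 2 -> [41472]
LOAD 2  -> [41472, 41472]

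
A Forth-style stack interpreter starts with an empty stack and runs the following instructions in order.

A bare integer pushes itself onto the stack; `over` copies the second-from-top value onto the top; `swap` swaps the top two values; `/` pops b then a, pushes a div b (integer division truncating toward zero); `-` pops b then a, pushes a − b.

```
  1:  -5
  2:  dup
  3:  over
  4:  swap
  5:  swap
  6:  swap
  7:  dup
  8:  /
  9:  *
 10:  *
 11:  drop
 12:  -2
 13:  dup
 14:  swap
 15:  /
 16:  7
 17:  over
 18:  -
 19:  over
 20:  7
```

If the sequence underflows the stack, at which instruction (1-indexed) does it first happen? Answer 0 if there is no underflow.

-5   → [-5]
dup  → [-5, -5]
over → [-5, -5, -5]
swap → [-5, -5, -5]
swap → [-5, -5, -5]
swap → [-5, -5, -5]
dup  → [-5, -5, -5, -5]
/    → [-5, -5, 1]
*    → [-5, -5]
*    → [25]
drop → []
-2   → [-2]
dup  → [-2, -2]
swap → [-2, -2]
/    → [1]
7    → [1, 7]
over → [1, 7, 1]
-    → [1, 6]
over → [1, 6, 1]
7    → [1, 6, 1, 7]

0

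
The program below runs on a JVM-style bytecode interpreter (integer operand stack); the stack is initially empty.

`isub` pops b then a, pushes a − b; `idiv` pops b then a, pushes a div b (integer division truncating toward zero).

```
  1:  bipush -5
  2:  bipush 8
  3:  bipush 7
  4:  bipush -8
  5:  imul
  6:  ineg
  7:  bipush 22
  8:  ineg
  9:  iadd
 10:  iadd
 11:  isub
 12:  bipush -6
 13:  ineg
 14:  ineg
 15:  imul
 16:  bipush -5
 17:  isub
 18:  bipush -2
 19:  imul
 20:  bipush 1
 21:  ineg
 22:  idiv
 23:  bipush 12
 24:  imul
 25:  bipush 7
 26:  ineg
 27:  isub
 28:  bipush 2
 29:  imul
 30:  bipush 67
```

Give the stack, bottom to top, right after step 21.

[-574, -1]

bipush -5 : -5
bipush 8  : -5 8
bipush 7  : -5 8 7
bipush -8 : -5 8 7 -8
imul      : -5 8 -56
ineg      : -5 8 56
bipush 22 : -5 8 56 22
ineg      : -5 8 56 -22
iadd      : -5 8 34
iadd      : -5 42
isub      : -47
bipush -6 : -47 -6
ineg      : -47 6
ineg      : -47 -6
imul      : 282
bipush -5 : 282 -5
isub      : 287
bipush -2 : 287 -2
imul      : -574
bipush 1  : -574 1
ineg      : -574 -1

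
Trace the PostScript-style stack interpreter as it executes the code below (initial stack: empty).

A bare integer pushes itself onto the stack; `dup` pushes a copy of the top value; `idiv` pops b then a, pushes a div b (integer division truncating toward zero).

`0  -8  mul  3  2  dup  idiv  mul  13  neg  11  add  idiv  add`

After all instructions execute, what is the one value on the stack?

0     0
-8    0 -8
mul   0
3     0 3
2     0 3 2
dup   0 3 2 2
idiv  0 3 1
mul   0 3
13    0 3 13
neg   0 3 -13
11    0 3 -13 11
add   0 3 -2
idiv  0 -1
add   -1

-1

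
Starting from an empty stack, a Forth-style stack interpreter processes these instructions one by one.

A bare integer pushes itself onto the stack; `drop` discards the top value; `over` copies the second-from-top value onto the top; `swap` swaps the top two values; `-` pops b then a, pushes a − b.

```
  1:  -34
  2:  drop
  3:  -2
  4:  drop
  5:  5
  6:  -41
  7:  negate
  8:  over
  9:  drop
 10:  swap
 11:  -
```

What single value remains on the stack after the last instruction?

36

-34    : -34
drop   : (empty)
-2     : -2
drop   : (empty)
5      : 5
-41    : 5 -41
negate : 5 41
over   : 5 41 5
drop   : 5 41
swap   : 41 5
-      : 36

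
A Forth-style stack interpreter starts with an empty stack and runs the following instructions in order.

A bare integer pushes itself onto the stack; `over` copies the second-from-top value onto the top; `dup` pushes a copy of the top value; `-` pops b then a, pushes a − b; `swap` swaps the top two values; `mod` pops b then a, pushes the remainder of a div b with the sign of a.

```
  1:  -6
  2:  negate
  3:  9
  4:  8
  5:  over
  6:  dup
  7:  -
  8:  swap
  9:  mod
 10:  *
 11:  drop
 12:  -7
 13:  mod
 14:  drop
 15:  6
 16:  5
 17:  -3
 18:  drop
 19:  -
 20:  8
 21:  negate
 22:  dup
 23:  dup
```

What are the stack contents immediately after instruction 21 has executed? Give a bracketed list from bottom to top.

-6     : -6
negate : 6
9      : 6 9
8      : 6 9 8
over   : 6 9 8 9
dup    : 6 9 8 9 9
-      : 6 9 8 0
swap   : 6 9 0 8
mod    : 6 9 0
*      : 6 0
drop   : 6
-7     : 6 -7
mod    : 6
drop   : (empty)
6      : 6
5      : 6 5
-3     : 6 5 -3
drop   : 6 5
-      : 1
8      : 1 8
negate : 1 -8

[1, -8]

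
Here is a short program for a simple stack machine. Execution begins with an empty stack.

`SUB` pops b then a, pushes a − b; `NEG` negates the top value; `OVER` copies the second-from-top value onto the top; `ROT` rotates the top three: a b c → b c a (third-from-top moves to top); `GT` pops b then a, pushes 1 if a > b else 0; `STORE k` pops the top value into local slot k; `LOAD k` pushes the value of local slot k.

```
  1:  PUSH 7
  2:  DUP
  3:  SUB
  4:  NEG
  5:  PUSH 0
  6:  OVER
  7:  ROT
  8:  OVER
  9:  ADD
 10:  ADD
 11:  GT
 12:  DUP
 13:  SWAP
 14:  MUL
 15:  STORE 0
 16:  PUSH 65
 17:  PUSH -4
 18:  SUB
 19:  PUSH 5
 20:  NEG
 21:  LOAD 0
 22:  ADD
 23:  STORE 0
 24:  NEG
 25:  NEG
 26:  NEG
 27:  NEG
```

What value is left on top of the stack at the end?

69

PUSH 7   7
DUP      7 7
SUB      0
NEG      0
PUSH 0   0 0
OVER     0 0 0
ROT      0 0 0
OVER     0 0 0 0
ADD      0 0 0
ADD      0 0
GT       0
DUP      0 0
SWAP     0 0
MUL      0
STORE 0  (empty)
PUSH 65  65
PUSH -4  65 -4
SUB      69
PUSH 5   69 5
NEG      69 -5
LOAD 0   69 -5 0
ADD      69 -5
STORE 0  69
NEG      -69
NEG      69
NEG      -69
NEG      69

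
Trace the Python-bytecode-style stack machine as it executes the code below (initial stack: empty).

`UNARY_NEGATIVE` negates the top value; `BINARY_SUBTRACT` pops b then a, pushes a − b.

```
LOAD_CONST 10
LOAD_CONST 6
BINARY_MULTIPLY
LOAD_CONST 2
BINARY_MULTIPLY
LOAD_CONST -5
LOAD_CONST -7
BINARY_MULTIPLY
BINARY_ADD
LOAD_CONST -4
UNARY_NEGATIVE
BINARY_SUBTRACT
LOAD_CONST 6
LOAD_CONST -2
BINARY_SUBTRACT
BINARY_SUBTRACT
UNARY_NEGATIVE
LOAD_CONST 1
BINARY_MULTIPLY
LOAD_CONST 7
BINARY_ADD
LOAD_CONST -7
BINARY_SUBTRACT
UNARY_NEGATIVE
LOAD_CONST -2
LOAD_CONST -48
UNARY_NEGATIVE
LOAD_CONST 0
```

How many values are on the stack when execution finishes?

LOAD_CONST 10   : [10]
LOAD_CONST 6    : [10, 6]
BINARY_MULTIPLY : [60]
LOAD_CONST 2    : [60, 2]
BINARY_MULTIPLY : [120]
LOAD_CONST -5   : [120, -5]
LOAD_CONST -7   : [120, -5, -7]
BINARY_MULTIPLY : [120, 35]
BINARY_ADD      : [155]
LOAD_CONST -4   : [155, -4]
UNARY_NEGATIVE  : [155, 4]
BINARY_SUBTRACT : [151]
LOAD_CONST 6    : [151, 6]
LOAD_CONST -2   : [151, 6, -2]
BINARY_SUBTRACT : [151, 8]
BINARY_SUBTRACT : [143]
UNARY_NEGATIVE  : [-143]
LOAD_CONST 1    : [-143, 1]
BINARY_MULTIPLY : [-143]
LOAD_CONST 7    : [-143, 7]
BINARY_ADD      : [-136]
LOAD_CONST -7   : [-136, -7]
BINARY_SUBTRACT : [-129]
UNARY_NEGATIVE  : [129]
LOAD_CONST -2   : [129, -2]
LOAD_CONST -48  : [129, -2, -48]
UNARY_NEGATIVE  : [129, -2, 48]
LOAD_CONST 0    : [129, -2, 48, 0]

4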